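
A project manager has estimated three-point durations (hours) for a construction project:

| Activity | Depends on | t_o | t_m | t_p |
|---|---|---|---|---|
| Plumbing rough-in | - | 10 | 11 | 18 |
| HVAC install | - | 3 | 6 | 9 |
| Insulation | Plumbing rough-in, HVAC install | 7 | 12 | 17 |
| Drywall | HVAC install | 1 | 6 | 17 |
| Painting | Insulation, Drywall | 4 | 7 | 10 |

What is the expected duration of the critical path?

te_Plumbing rough-in = (10 + 4·11 + 18)/6 = 72/6 = 12
te_HVAC install = (3 + 4·6 + 9)/6 = 36/6 = 6
te_Insulation = (7 + 4·12 + 17)/6 = 72/6 = 12
te_Drywall = (1 + 4·6 + 17)/6 = 42/6 = 7
te_Painting = (4 + 4·7 + 10)/6 = 42/6 = 7

Forward pass:
ES_Plumbing rough-in = 0; EF_Plumbing rough-in = 12
ES_HVAC install = 0; EF_HVAC install = 6
ES_Insulation = max(EF_Plumbing rough-in=12, EF_HVAC install=6) = 12; EF_Insulation = 12+12 = 24
ES_Drywall = 6; EF_Drywall = 6+7 = 13
ES_Painting = max(EF_Insulation=24, EF_Drywall=13) = 24; EF_Painting = 24+7 = 31
Expected project duration μ = 31 hours. Critical path: Plumbing rough-in → Insulation → Painting.

31 hours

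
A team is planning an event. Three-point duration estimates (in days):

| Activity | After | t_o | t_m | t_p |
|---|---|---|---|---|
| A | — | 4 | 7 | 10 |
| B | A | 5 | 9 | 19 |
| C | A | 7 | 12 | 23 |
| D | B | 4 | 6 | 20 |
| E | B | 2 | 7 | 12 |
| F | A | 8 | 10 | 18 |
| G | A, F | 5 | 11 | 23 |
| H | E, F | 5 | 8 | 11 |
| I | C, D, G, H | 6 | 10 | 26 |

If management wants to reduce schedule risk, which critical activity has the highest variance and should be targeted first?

te_A = (4 + 4·7 + 10)/6 = 42/6 = 7; σ²_A = ((10−4)/6)² = 1.000
te_B = (5 + 4·9 + 19)/6 = 60/6 = 10; σ²_B = ((19−5)/6)² = 5.444
te_C = (7 + 4·12 + 23)/6 = 78/6 = 13; σ²_C = ((23−7)/6)² = 7.111
te_D = (4 + 4·6 + 20)/6 = 48/6 = 8; σ²_D = ((20−4)/6)² = 7.111
te_E = (2 + 4·7 + 12)/6 = 42/6 = 7; σ²_E = ((12−2)/6)² = 2.778
te_F = (8 + 4·10 + 18)/6 = 66/6 = 11; σ²_F = ((18−8)/6)² = 2.778
te_G = (5 + 4·11 + 23)/6 = 72/6 = 12; σ²_G = ((23−5)/6)² = 9.000
te_H = (5 + 4·8 + 11)/6 = 48/6 = 8; σ²_H = ((11−5)/6)² = 1.000
te_I = (6 + 4·10 + 26)/6 = 72/6 = 12; σ²_I = ((26−6)/6)² = 11.111

Forward pass:
ES_A = 0; EF_A = 7
ES_B = 7; EF_B = 7+10 = 17
ES_C = 7; EF_C = 7+13 = 20
ES_D = 17; EF_D = 17+8 = 25
ES_E = 17; EF_E = 17+7 = 24
ES_F = 7; EF_F = 7+11 = 18
ES_G = max(EF_A=7, EF_F=18) = 18; EF_G = 18+12 = 30
ES_H = max(EF_E=24, EF_F=18) = 24; EF_H = 24+8 = 32
ES_I = max(EF_C=20, EF_D=25, EF_G=30, EF_H=32) = 32; EF_I = 32+12 = 44
Expected project duration μ = 44 days. Critical path: A → B → E → H → I.

Variances on critical path: σ²_A=1.000, σ²_B=5.444, σ²_E=2.778, σ²_H=1.000, σ²_I=11.111.
Largest is σ²_I = 11.111.

I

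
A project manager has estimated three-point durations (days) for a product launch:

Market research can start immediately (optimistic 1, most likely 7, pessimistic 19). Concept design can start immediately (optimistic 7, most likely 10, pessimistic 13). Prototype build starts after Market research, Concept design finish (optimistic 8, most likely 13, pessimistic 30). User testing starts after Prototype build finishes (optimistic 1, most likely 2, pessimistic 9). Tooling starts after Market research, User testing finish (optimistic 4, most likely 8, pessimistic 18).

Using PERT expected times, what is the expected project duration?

37 days

te_Market research = (1 + 4·7 + 19)/6 = 48/6 = 8
te_Concept design = (7 + 4·10 + 13)/6 = 60/6 = 10
te_Prototype build = (8 + 4·13 + 30)/6 = 90/6 = 15
te_User testing = (1 + 4·2 + 9)/6 = 18/6 = 3
te_Tooling = (4 + 4·8 + 18)/6 = 54/6 = 9

Forward pass:
ES_Market research = 0; EF_Market research = 8
ES_Concept design = 0; EF_Concept design = 10
ES_Prototype build = max(EF_Market research=8, EF_Concept design=10) = 10; EF_Prototype build = 10+15 = 25
ES_User testing = 25; EF_User testing = 25+3 = 28
ES_Tooling = max(EF_Market research=8, EF_User testing=28) = 28; EF_Tooling = 28+9 = 37
Expected project duration μ = 37 days. Critical path: Concept design → Prototype build → User testing → Tooling.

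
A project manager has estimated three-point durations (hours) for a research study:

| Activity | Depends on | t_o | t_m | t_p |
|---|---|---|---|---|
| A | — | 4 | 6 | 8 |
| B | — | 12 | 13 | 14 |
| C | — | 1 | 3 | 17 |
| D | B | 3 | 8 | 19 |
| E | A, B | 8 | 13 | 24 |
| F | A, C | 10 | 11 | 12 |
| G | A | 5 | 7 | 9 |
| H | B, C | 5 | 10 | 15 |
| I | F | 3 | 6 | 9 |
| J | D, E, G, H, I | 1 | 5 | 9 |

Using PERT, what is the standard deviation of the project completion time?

te_A = (4 + 4·6 + 8)/6 = 36/6 = 6; σ²_A = ((8−4)/6)² = 0.444
te_B = (12 + 4·13 + 14)/6 = 78/6 = 13; σ²_B = ((14−12)/6)² = 0.111
te_C = (1 + 4·3 + 17)/6 = 30/6 = 5; σ²_C = ((17−1)/6)² = 7.111
te_D = (3 + 4·8 + 19)/6 = 54/6 = 9; σ²_D = ((19−3)/6)² = 7.111
te_E = (8 + 4·13 + 24)/6 = 84/6 = 14; σ²_E = ((24−8)/6)² = 7.111
te_F = (10 + 4·11 + 12)/6 = 66/6 = 11; σ²_F = ((12−10)/6)² = 0.111
te_G = (5 + 4·7 + 9)/6 = 42/6 = 7; σ²_G = ((9−5)/6)² = 0.444
te_H = (5 + 4·10 + 15)/6 = 60/6 = 10; σ²_H = ((15−5)/6)² = 2.778
te_I = (3 + 4·6 + 9)/6 = 36/6 = 6; σ²_I = ((9−3)/6)² = 1.000
te_J = (1 + 4·5 + 9)/6 = 30/6 = 5; σ²_J = ((9−1)/6)² = 1.778

Forward pass:
ES_A = 0; EF_A = 6
ES_B = 0; EF_B = 13
ES_C = 0; EF_C = 5
ES_D = 13; EF_D = 13+9 = 22
ES_E = max(EF_A=6, EF_B=13) = 13; EF_E = 13+14 = 27
ES_F = max(EF_A=6, EF_C=5) = 6; EF_F = 6+11 = 17
ES_G = 6; EF_G = 6+7 = 13
ES_H = max(EF_B=13, EF_C=5) = 13; EF_H = 13+10 = 23
ES_I = 17; EF_I = 17+6 = 23
ES_J = max(EF_D=22, EF_E=27, EF_G=13, EF_H=23, EF_I=23) = 27; EF_J = 27+5 = 32
Expected project duration μ = 32 hours. Critical path: B → E → J.

Variance along critical path = 0.111 + 7.111 + 1.778 = 9.000
σ = √9.000 = 3.000 hours

3.00 hours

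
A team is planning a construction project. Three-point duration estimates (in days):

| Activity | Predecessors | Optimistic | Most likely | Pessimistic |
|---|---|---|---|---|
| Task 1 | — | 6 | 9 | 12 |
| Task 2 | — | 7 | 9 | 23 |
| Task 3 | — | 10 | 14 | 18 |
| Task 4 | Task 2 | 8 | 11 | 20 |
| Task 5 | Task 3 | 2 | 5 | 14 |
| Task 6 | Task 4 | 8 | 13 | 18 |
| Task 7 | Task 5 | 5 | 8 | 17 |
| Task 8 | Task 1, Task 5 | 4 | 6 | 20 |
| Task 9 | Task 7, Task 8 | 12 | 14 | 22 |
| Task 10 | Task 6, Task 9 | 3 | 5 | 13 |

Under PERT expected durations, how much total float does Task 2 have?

te_Task 1 = (6 + 4·9 + 12)/6 = 54/6 = 9
te_Task 2 = (7 + 4·9 + 23)/6 = 66/6 = 11
te_Task 3 = (10 + 4·14 + 18)/6 = 84/6 = 14
te_Task 4 = (8 + 4·11 + 20)/6 = 72/6 = 12
te_Task 5 = (2 + 4·5 + 14)/6 = 36/6 = 6
te_Task 6 = (8 + 4·13 + 18)/6 = 78/6 = 13
te_Task 7 = (5 + 4·8 + 17)/6 = 54/6 = 9
te_Task 8 = (4 + 4·6 + 20)/6 = 48/6 = 8
te_Task 9 = (12 + 4·14 + 22)/6 = 90/6 = 15
te_Task 10 = (3 + 4·5 + 13)/6 = 36/6 = 6

Forward pass:
ES_Task 1 = 0; EF_Task 1 = 9
ES_Task 2 = 0; EF_Task 2 = 11
ES_Task 3 = 0; EF_Task 3 = 14
ES_Task 4 = 11; EF_Task 4 = 11+12 = 23
ES_Task 5 = 14; EF_Task 5 = 14+6 = 20
ES_Task 6 = 23; EF_Task 6 = 23+13 = 36
ES_Task 7 = 20; EF_Task 7 = 20+9 = 29
ES_Task 8 = max(EF_Task 1=9, EF_Task 5=20) = 20; EF_Task 8 = 20+8 = 28
ES_Task 9 = max(EF_Task 7=29, EF_Task 8=28) = 29; EF_Task 9 = 29+15 = 44
ES_Task 10 = max(EF_Task 6=36, EF_Task 9=44) = 44; EF_Task 10 = 44+6 = 50
Expected project duration μ = 50 days. Critical path: Task 3 → Task 5 → Task 7 → Task 9 → Task 10.

Backward pass:
LF_Task 10 = 50; LS_Task 10 = 50−6 = 44
LF_Task 9 = LS_Task 10 = 44; LS_Task 9 = 44−15 = 29
LF_Task 8 = LS_Task 9 = 29; LS_Task 8 = 29−8 = 21
LF_Task 7 = LS_Task 9 = 29; LS_Task 7 = 29−9 = 20
LF_Task 6 = LS_Task 10 = 44; LS_Task 6 = 44−13 = 31
LF_Task 5 = min(LS_Task 7=20, LS_Task 8=21) = 20; LS_Task 5 = 20−6 = 14
LF_Task 4 = LS_Task 6 = 31; LS_Task 4 = 31−12 = 19
LF_Task 3 = LS_Task 5 = 14; LS_Task 3 = 14−14 = 0
LF_Task 2 = LS_Task 4 = 19; LS_Task 2 = 19−11 = 8
LF_Task 1 = LS_Task 8 = 21; LS_Task 1 = 21−9 = 12
Slack_Task 2 = LS_Task 2 − ES_Task 2 = 8 − 0 = 8

8 days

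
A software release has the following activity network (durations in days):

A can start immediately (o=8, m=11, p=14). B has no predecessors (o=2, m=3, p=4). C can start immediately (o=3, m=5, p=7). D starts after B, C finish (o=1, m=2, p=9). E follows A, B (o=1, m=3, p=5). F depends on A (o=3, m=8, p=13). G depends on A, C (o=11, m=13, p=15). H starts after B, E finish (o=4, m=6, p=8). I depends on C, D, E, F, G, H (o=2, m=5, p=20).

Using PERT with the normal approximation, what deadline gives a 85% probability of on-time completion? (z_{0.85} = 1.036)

te_A = (8 + 4·11 + 14)/6 = 66/6 = 11; σ²_A = ((14−8)/6)² = 1.000
te_B = (2 + 4·3 + 4)/6 = 18/6 = 3; σ²_B = ((4−2)/6)² = 0.111
te_C = (3 + 4·5 + 7)/6 = 30/6 = 5; σ²_C = ((7−3)/6)² = 0.444
te_D = (1 + 4·2 + 9)/6 = 18/6 = 3; σ²_D = ((9−1)/6)² = 1.778
te_E = (1 + 4·3 + 5)/6 = 18/6 = 3; σ²_E = ((5−1)/6)² = 0.444
te_F = (3 + 4·8 + 13)/6 = 48/6 = 8; σ²_F = ((13−3)/6)² = 2.778
te_G = (11 + 4·13 + 15)/6 = 78/6 = 13; σ²_G = ((15−11)/6)² = 0.444
te_H = (4 + 4·6 + 8)/6 = 36/6 = 6; σ²_H = ((8−4)/6)² = 0.444
te_I = (2 + 4·5 + 20)/6 = 42/6 = 7; σ²_I = ((20−2)/6)² = 9.000

Forward pass:
ES_A = 0; EF_A = 11
ES_B = 0; EF_B = 3
ES_C = 0; EF_C = 5
ES_D = max(EF_B=3, EF_C=5) = 5; EF_D = 5+3 = 8
ES_E = max(EF_A=11, EF_B=3) = 11; EF_E = 11+3 = 14
ES_F = 11; EF_F = 11+8 = 19
ES_G = max(EF_A=11, EF_C=5) = 11; EF_G = 11+13 = 24
ES_H = max(EF_B=3, EF_E=14) = 14; EF_H = 14+6 = 20
ES_I = max(EF_C=5, EF_D=8, EF_E=14, EF_F=19, EF_G=24, EF_H=20) = 24; EF_I = 24+7 = 31
Expected project duration μ = 31 days. Critical path: A → G → I.

Variance along critical path = 1.000 + 0.444 + 9.000 = 10.444; σ = 3.232 days.
D = μ + z·σ = 31 + 1.036·3.232 = 34.3 days

34.3 days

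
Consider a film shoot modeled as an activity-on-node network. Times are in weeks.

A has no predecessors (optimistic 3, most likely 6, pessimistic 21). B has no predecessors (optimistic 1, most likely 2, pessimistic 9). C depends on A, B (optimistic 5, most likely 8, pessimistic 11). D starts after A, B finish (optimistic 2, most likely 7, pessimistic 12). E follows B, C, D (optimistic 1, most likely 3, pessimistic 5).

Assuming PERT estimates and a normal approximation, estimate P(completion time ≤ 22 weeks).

te_A = (3 + 4·6 + 21)/6 = 48/6 = 8; σ²_A = ((21−3)/6)² = 9.000
te_B = (1 + 4·2 + 9)/6 = 18/6 = 3; σ²_B = ((9−1)/6)² = 1.778
te_C = (5 + 4·8 + 11)/6 = 48/6 = 8; σ²_C = ((11−5)/6)² = 1.000
te_D = (2 + 4·7 + 12)/6 = 42/6 = 7; σ²_D = ((12−2)/6)² = 2.778
te_E = (1 + 4·3 + 5)/6 = 18/6 = 3; σ²_E = ((5−1)/6)² = 0.444

Forward pass:
ES_A = 0; EF_A = 8
ES_B = 0; EF_B = 3
ES_C = max(EF_A=8, EF_B=3) = 8; EF_C = 8+8 = 16
ES_D = max(EF_A=8, EF_B=3) = 8; EF_D = 8+7 = 15
ES_E = max(EF_B=3, EF_C=16, EF_D=15) = 16; EF_E = 16+3 = 19
Expected project duration μ = 19 weeks. Critical path: A → C → E.

Variance along critical path = 9.000 + 1.000 + 0.444 = 10.444; σ = √10.444 = 3.232 weeks.
Z = (22 − 19) / 3.232 = 0.928
P(T ≤ 22) = Φ(0.928) ≈ 0.823

0.823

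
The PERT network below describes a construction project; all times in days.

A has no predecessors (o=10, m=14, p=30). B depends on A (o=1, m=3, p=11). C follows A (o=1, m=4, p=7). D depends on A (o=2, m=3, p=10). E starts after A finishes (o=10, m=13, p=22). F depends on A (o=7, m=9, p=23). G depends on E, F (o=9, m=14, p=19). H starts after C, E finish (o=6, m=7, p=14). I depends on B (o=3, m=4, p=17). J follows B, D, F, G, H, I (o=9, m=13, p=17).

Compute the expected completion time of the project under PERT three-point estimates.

57 days

te_A = (10 + 4·14 + 30)/6 = 96/6 = 16
te_B = (1 + 4·3 + 11)/6 = 24/6 = 4
te_C = (1 + 4·4 + 7)/6 = 24/6 = 4
te_D = (2 + 4·3 + 10)/6 = 24/6 = 4
te_E = (10 + 4·13 + 22)/6 = 84/6 = 14
te_F = (7 + 4·9 + 23)/6 = 66/6 = 11
te_G = (9 + 4·14 + 19)/6 = 84/6 = 14
te_H = (6 + 4·7 + 14)/6 = 48/6 = 8
te_I = (3 + 4·4 + 17)/6 = 36/6 = 6
te_J = (9 + 4·13 + 17)/6 = 78/6 = 13

Forward pass:
ES_A = 0; EF_A = 16
ES_B = 16; EF_B = 16+4 = 20
ES_C = 16; EF_C = 16+4 = 20
ES_D = 16; EF_D = 16+4 = 20
ES_E = 16; EF_E = 16+14 = 30
ES_F = 16; EF_F = 16+11 = 27
ES_G = max(EF_E=30, EF_F=27) = 30; EF_G = 30+14 = 44
ES_H = max(EF_C=20, EF_E=30) = 30; EF_H = 30+8 = 38
ES_I = 20; EF_I = 20+6 = 26
ES_J = max(EF_B=20, EF_D=20, EF_F=27, EF_G=44, EF_H=38, EF_I=26) = 44; EF_J = 44+13 = 57
Expected project duration μ = 57 days. Critical path: A → E → G → J.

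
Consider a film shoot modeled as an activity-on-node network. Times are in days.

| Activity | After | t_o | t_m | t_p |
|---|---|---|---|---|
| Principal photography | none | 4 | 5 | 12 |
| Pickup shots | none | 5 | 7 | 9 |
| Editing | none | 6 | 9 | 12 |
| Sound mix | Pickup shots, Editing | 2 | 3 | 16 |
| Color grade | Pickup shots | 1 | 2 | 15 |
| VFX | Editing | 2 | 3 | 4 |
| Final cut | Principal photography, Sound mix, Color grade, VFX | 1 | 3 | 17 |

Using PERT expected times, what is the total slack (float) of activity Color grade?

3 days

te_Principal photography = (4 + 4·5 + 12)/6 = 36/6 = 6
te_Pickup shots = (5 + 4·7 + 9)/6 = 42/6 = 7
te_Editing = (6 + 4·9 + 12)/6 = 54/6 = 9
te_Sound mix = (2 + 4·3 + 16)/6 = 30/6 = 5
te_Color grade = (1 + 4·2 + 15)/6 = 24/6 = 4
te_VFX = (2 + 4·3 + 4)/6 = 18/6 = 3
te_Final cut = (1 + 4·3 + 17)/6 = 30/6 = 5

Forward pass:
ES_Principal photography = 0; EF_Principal photography = 6
ES_Pickup shots = 0; EF_Pickup shots = 7
ES_Editing = 0; EF_Editing = 9
ES_Sound mix = max(EF_Pickup shots=7, EF_Editing=9) = 9; EF_Sound mix = 9+5 = 14
ES_Color grade = 7; EF_Color grade = 7+4 = 11
ES_VFX = 9; EF_VFX = 9+3 = 12
ES_Final cut = max(EF_Principal photography=6, EF_Sound mix=14, EF_Color grade=11, EF_VFX=12) = 14; EF_Final cut = 14+5 = 19
Expected project duration μ = 19 days. Critical path: Editing → Sound mix → Final cut.

Backward pass:
LF_Final cut = 19; LS_Final cut = 19−5 = 14
LF_VFX = LS_Final cut = 14; LS_VFX = 14−3 = 11
LF_Color grade = LS_Final cut = 14; LS_Color grade = 14−4 = 10
LF_Sound mix = LS_Final cut = 14; LS_Sound mix = 14−5 = 9
LF_Editing = min(LS_Sound mix=9, LS_VFX=11) = 9; LS_Editing = 9−9 = 0
LF_Pickup shots = min(LS_Sound mix=9, LS_Color grade=10) = 9; LS_Pickup shots = 9−7 = 2
LF_Principal photography = LS_Final cut = 14; LS_Principal photography = 14−6 = 8
Slack_Color grade = LS_Color grade − ES_Color grade = 10 − 7 = 3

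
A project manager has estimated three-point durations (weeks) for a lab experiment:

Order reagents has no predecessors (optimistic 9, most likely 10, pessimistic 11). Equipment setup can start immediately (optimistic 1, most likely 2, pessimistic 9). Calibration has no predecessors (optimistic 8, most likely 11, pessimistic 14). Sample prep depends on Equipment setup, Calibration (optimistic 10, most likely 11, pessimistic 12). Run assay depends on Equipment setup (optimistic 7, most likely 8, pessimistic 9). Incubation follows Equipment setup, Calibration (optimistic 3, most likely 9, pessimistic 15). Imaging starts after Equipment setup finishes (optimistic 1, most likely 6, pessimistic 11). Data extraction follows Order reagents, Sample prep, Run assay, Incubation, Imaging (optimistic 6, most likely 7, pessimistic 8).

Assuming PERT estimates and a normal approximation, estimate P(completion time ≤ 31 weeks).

te_Order reagents = (9 + 4·10 + 11)/6 = 60/6 = 10; σ²_Order reagents = ((11−9)/6)² = 0.111
te_Equipment setup = (1 + 4·2 + 9)/6 = 18/6 = 3; σ²_Equipment setup = ((9−1)/6)² = 1.778
te_Calibration = (8 + 4·11 + 14)/6 = 66/6 = 11; σ²_Calibration = ((14−8)/6)² = 1.000
te_Sample prep = (10 + 4·11 + 12)/6 = 66/6 = 11; σ²_Sample prep = ((12−10)/6)² = 0.111
te_Run assay = (7 + 4·8 + 9)/6 = 48/6 = 8; σ²_Run assay = ((9−7)/6)² = 0.111
te_Incubation = (3 + 4·9 + 15)/6 = 54/6 = 9; σ²_Incubation = ((15−3)/6)² = 4.000
te_Imaging = (1 + 4·6 + 11)/6 = 36/6 = 6; σ²_Imaging = ((11−1)/6)² = 2.778
te_Data extraction = (6 + 4·7 + 8)/6 = 42/6 = 7; σ²_Data extraction = ((8−6)/6)² = 0.111

Forward pass:
ES_Order reagents = 0; EF_Order reagents = 10
ES_Equipment setup = 0; EF_Equipment setup = 3
ES_Calibration = 0; EF_Calibration = 11
ES_Sample prep = max(EF_Equipment setup=3, EF_Calibration=11) = 11; EF_Sample prep = 11+11 = 22
ES_Run assay = 3; EF_Run assay = 3+8 = 11
ES_Incubation = max(EF_Equipment setup=3, EF_Calibration=11) = 11; EF_Incubation = 11+9 = 20
ES_Imaging = 3; EF_Imaging = 3+6 = 9
ES_Data extraction = max(EF_Order reagents=10, EF_Sample prep=22, EF_Run assay=11, EF_Incubation=20, EF_Imaging=9) = 22; EF_Data extraction = 22+7 = 29
Expected project duration μ = 29 weeks. Critical path: Calibration → Sample prep → Data extraction.

Variance along critical path = 1.000 + 0.111 + 0.111 = 1.222; σ = √1.222 = 1.106 weeks.
Z = (31 − 29) / 1.106 = 1.809
P(T ≤ 31) = Φ(1.809) ≈ 0.965

0.965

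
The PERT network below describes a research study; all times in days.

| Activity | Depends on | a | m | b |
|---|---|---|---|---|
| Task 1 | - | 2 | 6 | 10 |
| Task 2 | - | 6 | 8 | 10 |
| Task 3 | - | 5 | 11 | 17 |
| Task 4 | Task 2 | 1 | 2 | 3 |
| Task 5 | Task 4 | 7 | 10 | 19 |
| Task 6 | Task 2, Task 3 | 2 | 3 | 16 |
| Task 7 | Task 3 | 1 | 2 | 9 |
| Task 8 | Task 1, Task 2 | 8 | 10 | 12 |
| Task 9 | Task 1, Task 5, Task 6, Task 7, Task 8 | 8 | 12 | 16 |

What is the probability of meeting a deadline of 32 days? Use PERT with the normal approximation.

0.346

te_Task 1 = (2 + 4·6 + 10)/6 = 36/6 = 6; σ²_Task 1 = ((10−2)/6)² = 1.778
te_Task 2 = (6 + 4·8 + 10)/6 = 48/6 = 8; σ²_Task 2 = ((10−6)/6)² = 0.444
te_Task 3 = (5 + 4·11 + 17)/6 = 66/6 = 11; σ²_Task 3 = ((17−5)/6)² = 4.000
te_Task 4 = (1 + 4·2 + 3)/6 = 12/6 = 2; σ²_Task 4 = ((3−1)/6)² = 0.111
te_Task 5 = (7 + 4·10 + 19)/6 = 66/6 = 11; σ²_Task 5 = ((19−7)/6)² = 4.000
te_Task 6 = (2 + 4·3 + 16)/6 = 30/6 = 5; σ²_Task 6 = ((16−2)/6)² = 5.444
te_Task 7 = (1 + 4·2 + 9)/6 = 18/6 = 3; σ²_Task 7 = ((9−1)/6)² = 1.778
te_Task 8 = (8 + 4·10 + 12)/6 = 60/6 = 10; σ²_Task 8 = ((12−8)/6)² = 0.444
te_Task 9 = (8 + 4·12 + 16)/6 = 72/6 = 12; σ²_Task 9 = ((16−8)/6)² = 1.778

Forward pass:
ES_Task 1 = 0; EF_Task 1 = 6
ES_Task 2 = 0; EF_Task 2 = 8
ES_Task 3 = 0; EF_Task 3 = 11
ES_Task 4 = 8; EF_Task 4 = 8+2 = 10
ES_Task 5 = 10; EF_Task 5 = 10+11 = 21
ES_Task 6 = max(EF_Task 2=8, EF_Task 3=11) = 11; EF_Task 6 = 11+5 = 16
ES_Task 7 = 11; EF_Task 7 = 11+3 = 14
ES_Task 8 = max(EF_Task 1=6, EF_Task 2=8) = 8; EF_Task 8 = 8+10 = 18
ES_Task 9 = max(EF_Task 1=6, EF_Task 5=21, EF_Task 6=16, EF_Task 7=14, EF_Task 8=18) = 21; EF_Task 9 = 21+12 = 33
Expected project duration μ = 33 days. Critical path: Task 2 → Task 4 → Task 5 → Task 9.

Variance along critical path = 0.444 + 0.111 + 4.000 + 1.778 = 6.333; σ = √6.333 = 2.517 days.
Z = (32 − 33) / 2.517 = -0.397
P(T ≤ 32) = Φ(-0.397) ≈ 0.346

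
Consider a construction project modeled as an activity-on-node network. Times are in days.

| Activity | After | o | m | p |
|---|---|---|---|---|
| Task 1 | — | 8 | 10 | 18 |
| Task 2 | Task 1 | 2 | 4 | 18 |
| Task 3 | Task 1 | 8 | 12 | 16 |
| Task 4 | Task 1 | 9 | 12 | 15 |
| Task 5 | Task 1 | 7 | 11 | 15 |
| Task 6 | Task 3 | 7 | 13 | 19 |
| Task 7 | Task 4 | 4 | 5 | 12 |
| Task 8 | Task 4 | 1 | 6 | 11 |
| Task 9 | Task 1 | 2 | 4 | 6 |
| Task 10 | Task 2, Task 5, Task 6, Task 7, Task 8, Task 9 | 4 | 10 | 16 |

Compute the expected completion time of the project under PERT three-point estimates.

46 days

te_Task 1 = (8 + 4·10 + 18)/6 = 66/6 = 11
te_Task 2 = (2 + 4·4 + 18)/6 = 36/6 = 6
te_Task 3 = (8 + 4·12 + 16)/6 = 72/6 = 12
te_Task 4 = (9 + 4·12 + 15)/6 = 72/6 = 12
te_Task 5 = (7 + 4·11 + 15)/6 = 66/6 = 11
te_Task 6 = (7 + 4·13 + 19)/6 = 78/6 = 13
te_Task 7 = (4 + 4·5 + 12)/6 = 36/6 = 6
te_Task 8 = (1 + 4·6 + 11)/6 = 36/6 = 6
te_Task 9 = (2 + 4·4 + 6)/6 = 24/6 = 4
te_Task 10 = (4 + 4·10 + 16)/6 = 60/6 = 10

Forward pass:
ES_Task 1 = 0; EF_Task 1 = 11
ES_Task 2 = 11; EF_Task 2 = 11+6 = 17
ES_Task 3 = 11; EF_Task 3 = 11+12 = 23
ES_Task 4 = 11; EF_Task 4 = 11+12 = 23
ES_Task 5 = 11; EF_Task 5 = 11+11 = 22
ES_Task 6 = 23; EF_Task 6 = 23+13 = 36
ES_Task 7 = 23; EF_Task 7 = 23+6 = 29
ES_Task 8 = 23; EF_Task 8 = 23+6 = 29
ES_Task 9 = 11; EF_Task 9 = 11+4 = 15
ES_Task 10 = max(EF_Task 2=17, EF_Task 5=22, EF_Task 6=36, EF_Task 7=29, EF_Task 8=29, EF_Task 9=15) = 36; EF_Task 10 = 36+10 = 46
Expected project duration μ = 46 days. Critical path: Task 1 → Task 3 → Task 6 → Task 10.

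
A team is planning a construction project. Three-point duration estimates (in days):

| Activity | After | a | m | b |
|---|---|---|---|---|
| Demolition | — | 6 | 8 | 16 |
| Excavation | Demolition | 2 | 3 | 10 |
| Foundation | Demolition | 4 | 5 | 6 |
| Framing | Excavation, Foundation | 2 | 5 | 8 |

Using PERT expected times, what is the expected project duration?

19 days

te_Demolition = (6 + 4·8 + 16)/6 = 54/6 = 9
te_Excavation = (2 + 4·3 + 10)/6 = 24/6 = 4
te_Foundation = (4 + 4·5 + 6)/6 = 30/6 = 5
te_Framing = (2 + 4·5 + 8)/6 = 30/6 = 5

Forward pass:
ES_Demolition = 0; EF_Demolition = 9
ES_Excavation = 9; EF_Excavation = 9+4 = 13
ES_Foundation = 9; EF_Foundation = 9+5 = 14
ES_Framing = max(EF_Excavation=13, EF_Foundation=14) = 14; EF_Framing = 14+5 = 19
Expected project duration μ = 19 days. Critical path: Demolition → Foundation → Framing.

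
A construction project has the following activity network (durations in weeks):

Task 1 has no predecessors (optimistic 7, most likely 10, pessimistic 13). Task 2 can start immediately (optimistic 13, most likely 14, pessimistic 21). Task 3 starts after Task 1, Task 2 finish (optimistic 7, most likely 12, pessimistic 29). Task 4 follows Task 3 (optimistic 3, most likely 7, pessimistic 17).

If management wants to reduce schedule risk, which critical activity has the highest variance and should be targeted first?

te_Task 1 = (7 + 4·10 + 13)/6 = 60/6 = 10; σ²_Task 1 = ((13−7)/6)² = 1.000
te_Task 2 = (13 + 4·14 + 21)/6 = 90/6 = 15; σ²_Task 2 = ((21−13)/6)² = 1.778
te_Task 3 = (7 + 4·12 + 29)/6 = 84/6 = 14; σ²_Task 3 = ((29−7)/6)² = 13.444
te_Task 4 = (3 + 4·7 + 17)/6 = 48/6 = 8; σ²_Task 4 = ((17−3)/6)² = 5.444

Forward pass:
ES_Task 1 = 0; EF_Task 1 = 10
ES_Task 2 = 0; EF_Task 2 = 15
ES_Task 3 = max(EF_Task 1=10, EF_Task 2=15) = 15; EF_Task 3 = 15+14 = 29
ES_Task 4 = 29; EF_Task 4 = 29+8 = 37
Expected project duration μ = 37 weeks. Critical path: Task 2 → Task 3 → Task 4.

Variances on critical path: σ²_Task 2=1.778, σ²_Task 3=13.444, σ²_Task 4=5.444.
Largest is σ²_Task 3 = 13.444.

Task 3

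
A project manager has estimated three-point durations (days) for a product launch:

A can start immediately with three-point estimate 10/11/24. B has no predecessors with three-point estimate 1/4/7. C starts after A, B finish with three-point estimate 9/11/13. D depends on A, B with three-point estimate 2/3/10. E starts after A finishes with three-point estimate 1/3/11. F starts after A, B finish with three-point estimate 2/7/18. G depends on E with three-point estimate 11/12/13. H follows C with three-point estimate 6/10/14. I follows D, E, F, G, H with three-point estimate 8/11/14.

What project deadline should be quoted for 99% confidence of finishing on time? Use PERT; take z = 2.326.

te_A = (10 + 4·11 + 24)/6 = 78/6 = 13; σ²_A = ((24−10)/6)² = 5.444
te_B = (1 + 4·4 + 7)/6 = 24/6 = 4; σ²_B = ((7−1)/6)² = 1.000
te_C = (9 + 4·11 + 13)/6 = 66/6 = 11; σ²_C = ((13−9)/6)² = 0.444
te_D = (2 + 4·3 + 10)/6 = 24/6 = 4; σ²_D = ((10−2)/6)² = 1.778
te_E = (1 + 4·3 + 11)/6 = 24/6 = 4; σ²_E = ((11−1)/6)² = 2.778
te_F = (2 + 4·7 + 18)/6 = 48/6 = 8; σ²_F = ((18−2)/6)² = 7.111
te_G = (11 + 4·12 + 13)/6 = 72/6 = 12; σ²_G = ((13−11)/6)² = 0.111
te_H = (6 + 4·10 + 14)/6 = 60/6 = 10; σ²_H = ((14−6)/6)² = 1.778
te_I = (8 + 4·11 + 14)/6 = 66/6 = 11; σ²_I = ((14−8)/6)² = 1.000

Forward pass:
ES_A = 0; EF_A = 13
ES_B = 0; EF_B = 4
ES_C = max(EF_A=13, EF_B=4) = 13; EF_C = 13+11 = 24
ES_D = max(EF_A=13, EF_B=4) = 13; EF_D = 13+4 = 17
ES_E = 13; EF_E = 13+4 = 17
ES_F = max(EF_A=13, EF_B=4) = 13; EF_F = 13+8 = 21
ES_G = 17; EF_G = 17+12 = 29
ES_H = 24; EF_H = 24+10 = 34
ES_I = max(EF_D=17, EF_E=17, EF_F=21, EF_G=29, EF_H=34) = 34; EF_I = 34+11 = 45
Expected project duration μ = 45 days. Critical path: A → C → H → I.

Variance along critical path = 5.444 + 0.444 + 1.778 + 1.000 = 8.667; σ = 2.944 days.
D = μ + z·σ = 45 + 2.326·2.944 = 51.8 days

51.8 days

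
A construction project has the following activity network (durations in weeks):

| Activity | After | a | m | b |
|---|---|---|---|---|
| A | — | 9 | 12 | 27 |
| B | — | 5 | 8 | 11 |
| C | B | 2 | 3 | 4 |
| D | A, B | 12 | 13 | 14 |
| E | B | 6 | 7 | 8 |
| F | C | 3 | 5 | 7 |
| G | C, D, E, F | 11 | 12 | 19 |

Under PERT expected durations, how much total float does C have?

11 weeks

te_A = (9 + 4·12 + 27)/6 = 84/6 = 14
te_B = (5 + 4·8 + 11)/6 = 48/6 = 8
te_C = (2 + 4·3 + 4)/6 = 18/6 = 3
te_D = (12 + 4·13 + 14)/6 = 78/6 = 13
te_E = (6 + 4·7 + 8)/6 = 42/6 = 7
te_F = (3 + 4·5 + 7)/6 = 30/6 = 5
te_G = (11 + 4·12 + 19)/6 = 78/6 = 13

Forward pass:
ES_A = 0; EF_A = 14
ES_B = 0; EF_B = 8
ES_C = 8; EF_C = 8+3 = 11
ES_D = max(EF_A=14, EF_B=8) = 14; EF_D = 14+13 = 27
ES_E = 8; EF_E = 8+7 = 15
ES_F = 11; EF_F = 11+5 = 16
ES_G = max(EF_C=11, EF_D=27, EF_E=15, EF_F=16) = 27; EF_G = 27+13 = 40
Expected project duration μ = 40 weeks. Critical path: A → D → G.

Backward pass:
LF_G = 40; LS_G = 40−13 = 27
LF_F = LS_G = 27; LS_F = 27−5 = 22
LF_E = LS_G = 27; LS_E = 27−7 = 20
LF_D = LS_G = 27; LS_D = 27−13 = 14
LF_C = min(LS_F=22, LS_G=27) = 22; LS_C = 22−3 = 19
LF_B = min(LS_C=19, LS_D=14, LS_E=20) = 14; LS_B = 14−8 = 6
LF_A = LS_D = 14; LS_A = 14−14 = 0
Slack_C = LS_C − ES_C = 19 − 8 = 11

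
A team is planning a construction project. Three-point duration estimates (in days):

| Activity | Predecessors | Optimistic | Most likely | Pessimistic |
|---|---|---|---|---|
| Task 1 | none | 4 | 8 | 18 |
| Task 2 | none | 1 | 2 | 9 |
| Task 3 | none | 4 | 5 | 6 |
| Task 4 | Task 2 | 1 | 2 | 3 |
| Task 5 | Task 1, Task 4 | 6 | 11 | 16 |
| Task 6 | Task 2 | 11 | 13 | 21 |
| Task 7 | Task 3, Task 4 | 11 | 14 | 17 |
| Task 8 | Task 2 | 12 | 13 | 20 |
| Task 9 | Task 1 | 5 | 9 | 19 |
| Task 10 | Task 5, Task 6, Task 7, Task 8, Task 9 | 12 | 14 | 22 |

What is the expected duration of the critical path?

te_Task 1 = (4 + 4·8 + 18)/6 = 54/6 = 9
te_Task 2 = (1 + 4·2 + 9)/6 = 18/6 = 3
te_Task 3 = (4 + 4·5 + 6)/6 = 30/6 = 5
te_Task 4 = (1 + 4·2 + 3)/6 = 12/6 = 2
te_Task 5 = (6 + 4·11 + 16)/6 = 66/6 = 11
te_Task 6 = (11 + 4·13 + 21)/6 = 84/6 = 14
te_Task 7 = (11 + 4·14 + 17)/6 = 84/6 = 14
te_Task 8 = (12 + 4·13 + 20)/6 = 84/6 = 14
te_Task 9 = (5 + 4·9 + 19)/6 = 60/6 = 10
te_Task 10 = (12 + 4·14 + 22)/6 = 90/6 = 15

Forward pass:
ES_Task 1 = 0; EF_Task 1 = 9
ES_Task 2 = 0; EF_Task 2 = 3
ES_Task 3 = 0; EF_Task 3 = 5
ES_Task 4 = 3; EF_Task 4 = 3+2 = 5
ES_Task 5 = max(EF_Task 1=9, EF_Task 4=5) = 9; EF_Task 5 = 9+11 = 20
ES_Task 6 = 3; EF_Task 6 = 3+14 = 17
ES_Task 7 = max(EF_Task 3=5, EF_Task 4=5) = 5; EF_Task 7 = 5+14 = 19
ES_Task 8 = 3; EF_Task 8 = 3+14 = 17
ES_Task 9 = 9; EF_Task 9 = 9+10 = 19
ES_Task 10 = max(EF_Task 5=20, EF_Task 6=17, EF_Task 7=19, EF_Task 8=17, EF_Task 9=19) = 20; EF_Task 10 = 20+15 = 35
Expected project duration μ = 35 days. Critical path: Task 1 → Task 5 → Task 10.

35 days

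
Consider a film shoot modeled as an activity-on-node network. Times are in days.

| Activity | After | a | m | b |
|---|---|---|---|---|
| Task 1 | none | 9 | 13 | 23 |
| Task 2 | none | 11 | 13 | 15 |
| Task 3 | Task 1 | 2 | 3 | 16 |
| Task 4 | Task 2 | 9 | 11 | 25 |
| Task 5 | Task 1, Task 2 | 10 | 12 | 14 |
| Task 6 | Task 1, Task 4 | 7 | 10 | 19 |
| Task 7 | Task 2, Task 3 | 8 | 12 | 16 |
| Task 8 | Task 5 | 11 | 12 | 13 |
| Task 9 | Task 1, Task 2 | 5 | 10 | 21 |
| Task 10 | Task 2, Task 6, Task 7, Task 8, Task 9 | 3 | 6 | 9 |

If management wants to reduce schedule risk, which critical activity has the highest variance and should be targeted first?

Task 1

te_Task 1 = (9 + 4·13 + 23)/6 = 84/6 = 14; σ²_Task 1 = ((23−9)/6)² = 5.444
te_Task 2 = (11 + 4·13 + 15)/6 = 78/6 = 13; σ²_Task 2 = ((15−11)/6)² = 0.444
te_Task 3 = (2 + 4·3 + 16)/6 = 30/6 = 5; σ²_Task 3 = ((16−2)/6)² = 5.444
te_Task 4 = (9 + 4·11 + 25)/6 = 78/6 = 13; σ²_Task 4 = ((25−9)/6)² = 7.111
te_Task 5 = (10 + 4·12 + 14)/6 = 72/6 = 12; σ²_Task 5 = ((14−10)/6)² = 0.444
te_Task 6 = (7 + 4·10 + 19)/6 = 66/6 = 11; σ²_Task 6 = ((19−7)/6)² = 4.000
te_Task 7 = (8 + 4·12 + 16)/6 = 72/6 = 12; σ²_Task 7 = ((16−8)/6)² = 1.778
te_Task 8 = (11 + 4·12 + 13)/6 = 72/6 = 12; σ²_Task 8 = ((13−11)/6)² = 0.111
te_Task 9 = (5 + 4·10 + 21)/6 = 66/6 = 11; σ²_Task 9 = ((21−5)/6)² = 7.111
te_Task 10 = (3 + 4·6 + 9)/6 = 36/6 = 6; σ²_Task 10 = ((9−3)/6)² = 1.000

Forward pass:
ES_Task 1 = 0; EF_Task 1 = 14
ES_Task 2 = 0; EF_Task 2 = 13
ES_Task 3 = 14; EF_Task 3 = 14+5 = 19
ES_Task 4 = 13; EF_Task 4 = 13+13 = 26
ES_Task 5 = max(EF_Task 1=14, EF_Task 2=13) = 14; EF_Task 5 = 14+12 = 26
ES_Task 6 = max(EF_Task 1=14, EF_Task 4=26) = 26; EF_Task 6 = 26+11 = 37
ES_Task 7 = max(EF_Task 2=13, EF_Task 3=19) = 19; EF_Task 7 = 19+12 = 31
ES_Task 8 = 26; EF_Task 8 = 26+12 = 38
ES_Task 9 = max(EF_Task 1=14, EF_Task 2=13) = 14; EF_Task 9 = 14+11 = 25
ES_Task 10 = max(EF_Task 2=13, EF_Task 6=37, EF_Task 7=31, EF_Task 8=38, EF_Task 9=25) = 38; EF_Task 10 = 38+6 = 44
Expected project duration μ = 44 days. Critical path: Task 1 → Task 5 → Task 8 → Task 10.

Variances on critical path: σ²_Task 1=5.444, σ²_Task 5=0.444, σ²_Task 8=0.111, σ²_Task 10=1.000.
Largest is σ²_Task 1 = 5.444.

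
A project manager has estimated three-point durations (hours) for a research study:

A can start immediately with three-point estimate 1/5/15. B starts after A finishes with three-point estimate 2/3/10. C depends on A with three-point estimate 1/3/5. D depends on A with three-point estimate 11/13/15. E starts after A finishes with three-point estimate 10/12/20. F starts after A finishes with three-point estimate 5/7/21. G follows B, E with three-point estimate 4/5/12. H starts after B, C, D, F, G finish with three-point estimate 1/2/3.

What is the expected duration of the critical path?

te_A = (1 + 4·5 + 15)/6 = 36/6 = 6
te_B = (2 + 4·3 + 10)/6 = 24/6 = 4
te_C = (1 + 4·3 + 5)/6 = 18/6 = 3
te_D = (11 + 4·13 + 15)/6 = 78/6 = 13
te_E = (10 + 4·12 + 20)/6 = 78/6 = 13
te_F = (5 + 4·7 + 21)/6 = 54/6 = 9
te_G = (4 + 4·5 + 12)/6 = 36/6 = 6
te_H = (1 + 4·2 + 3)/6 = 12/6 = 2

Forward pass:
ES_A = 0; EF_A = 6
ES_B = 6; EF_B = 6+4 = 10
ES_C = 6; EF_C = 6+3 = 9
ES_D = 6; EF_D = 6+13 = 19
ES_E = 6; EF_E = 6+13 = 19
ES_F = 6; EF_F = 6+9 = 15
ES_G = max(EF_B=10, EF_E=19) = 19; EF_G = 19+6 = 25
ES_H = max(EF_B=10, EF_C=9, EF_D=19, EF_F=15, EF_G=25) = 25; EF_H = 25+2 = 27
Expected project duration μ = 27 hours. Critical path: A → E → G → H.

27 hours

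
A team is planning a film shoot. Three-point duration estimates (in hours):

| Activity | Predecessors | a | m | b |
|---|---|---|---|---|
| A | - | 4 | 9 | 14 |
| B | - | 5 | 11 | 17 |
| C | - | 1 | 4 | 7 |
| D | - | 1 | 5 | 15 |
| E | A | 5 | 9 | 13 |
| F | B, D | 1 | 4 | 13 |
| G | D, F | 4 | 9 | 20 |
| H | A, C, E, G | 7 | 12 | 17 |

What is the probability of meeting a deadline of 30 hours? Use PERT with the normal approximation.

0.029

te_A = (4 + 4·9 + 14)/6 = 54/6 = 9; σ²_A = ((14−4)/6)² = 2.778
te_B = (5 + 4·11 + 17)/6 = 66/6 = 11; σ²_B = ((17−5)/6)² = 4.000
te_C = (1 + 4·4 + 7)/6 = 24/6 = 4; σ²_C = ((7−1)/6)² = 1.000
te_D = (1 + 4·5 + 15)/6 = 36/6 = 6; σ²_D = ((15−1)/6)² = 5.444
te_E = (5 + 4·9 + 13)/6 = 54/6 = 9; σ²_E = ((13−5)/6)² = 1.778
te_F = (1 + 4·4 + 13)/6 = 30/6 = 5; σ²_F = ((13−1)/6)² = 4.000
te_G = (4 + 4·9 + 20)/6 = 60/6 = 10; σ²_G = ((20−4)/6)² = 7.111
te_H = (7 + 4·12 + 17)/6 = 72/6 = 12; σ²_H = ((17−7)/6)² = 2.778

Forward pass:
ES_A = 0; EF_A = 9
ES_B = 0; EF_B = 11
ES_C = 0; EF_C = 4
ES_D = 0; EF_D = 6
ES_E = 9; EF_E = 9+9 = 18
ES_F = max(EF_B=11, EF_D=6) = 11; EF_F = 11+5 = 16
ES_G = max(EF_D=6, EF_F=16) = 16; EF_G = 16+10 = 26
ES_H = max(EF_A=9, EF_C=4, EF_E=18, EF_G=26) = 26; EF_H = 26+12 = 38
Expected project duration μ = 38 hours. Critical path: B → F → G → H.

Variance along critical path = 4.000 + 4.000 + 7.111 + 2.778 = 17.889; σ = √17.889 = 4.230 hours.
Z = (30 − 38) / 4.230 = -1.891
P(T ≤ 30) = Φ(-1.891) ≈ 0.029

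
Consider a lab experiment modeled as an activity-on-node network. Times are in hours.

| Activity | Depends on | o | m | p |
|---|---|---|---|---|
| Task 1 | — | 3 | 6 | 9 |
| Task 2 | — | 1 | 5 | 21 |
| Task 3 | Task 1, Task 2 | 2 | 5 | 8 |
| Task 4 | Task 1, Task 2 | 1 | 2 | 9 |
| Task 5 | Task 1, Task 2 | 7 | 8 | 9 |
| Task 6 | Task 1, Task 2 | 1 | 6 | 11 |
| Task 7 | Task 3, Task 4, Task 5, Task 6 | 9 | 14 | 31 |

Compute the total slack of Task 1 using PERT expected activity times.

1 hours

te_Task 1 = (3 + 4·6 + 9)/6 = 36/6 = 6
te_Task 2 = (1 + 4·5 + 21)/6 = 42/6 = 7
te_Task 3 = (2 + 4·5 + 8)/6 = 30/6 = 5
te_Task 4 = (1 + 4·2 + 9)/6 = 18/6 = 3
te_Task 5 = (7 + 4·8 + 9)/6 = 48/6 = 8
te_Task 6 = (1 + 4·6 + 11)/6 = 36/6 = 6
te_Task 7 = (9 + 4·14 + 31)/6 = 96/6 = 16

Forward pass:
ES_Task 1 = 0; EF_Task 1 = 6
ES_Task 2 = 0; EF_Task 2 = 7
ES_Task 3 = max(EF_Task 1=6, EF_Task 2=7) = 7; EF_Task 3 = 7+5 = 12
ES_Task 4 = max(EF_Task 1=6, EF_Task 2=7) = 7; EF_Task 4 = 7+3 = 10
ES_Task 5 = max(EF_Task 1=6, EF_Task 2=7) = 7; EF_Task 5 = 7+8 = 15
ES_Task 6 = max(EF_Task 1=6, EF_Task 2=7) = 7; EF_Task 6 = 7+6 = 13
ES_Task 7 = max(EF_Task 3=12, EF_Task 4=10, EF_Task 5=15, EF_Task 6=13) = 15; EF_Task 7 = 15+16 = 31
Expected project duration μ = 31 hours. Critical path: Task 2 → Task 5 → Task 7.

Backward pass:
LF_Task 7 = 31; LS_Task 7 = 31−16 = 15
LF_Task 6 = LS_Task 7 = 15; LS_Task 6 = 15−6 = 9
LF_Task 5 = LS_Task 7 = 15; LS_Task 5 = 15−8 = 7
LF_Task 4 = LS_Task 7 = 15; LS_Task 4 = 15−3 = 12
LF_Task 3 = LS_Task 7 = 15; LS_Task 3 = 15−5 = 10
LF_Task 2 = min(LS_Task 3=10, LS_Task 4=12, LS_Task 5=7, LS_Task 6=9) = 7; LS_Task 2 = 7−7 = 0
LF_Task 1 = min(LS_Task 3=10, LS_Task 4=12, LS_Task 5=7, LS_Task 6=9) = 7; LS_Task 1 = 7−6 = 1
Slack_Task 1 = LS_Task 1 − ES_Task 1 = 1 − 0 = 1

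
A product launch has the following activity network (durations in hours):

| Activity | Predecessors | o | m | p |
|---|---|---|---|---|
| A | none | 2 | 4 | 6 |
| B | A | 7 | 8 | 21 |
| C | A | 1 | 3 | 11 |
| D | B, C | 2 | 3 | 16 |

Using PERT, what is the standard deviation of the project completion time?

3.37 hours

te_A = (2 + 4·4 + 6)/6 = 24/6 = 4; σ²_A = ((6−2)/6)² = 0.444
te_B = (7 + 4·8 + 21)/6 = 60/6 = 10; σ²_B = ((21−7)/6)² = 5.444
te_C = (1 + 4·3 + 11)/6 = 24/6 = 4; σ²_C = ((11−1)/6)² = 2.778
te_D = (2 + 4·3 + 16)/6 = 30/6 = 5; σ²_D = ((16−2)/6)² = 5.444

Forward pass:
ES_A = 0; EF_A = 4
ES_B = 4; EF_B = 4+10 = 14
ES_C = 4; EF_C = 4+4 = 8
ES_D = max(EF_B=14, EF_C=8) = 14; EF_D = 14+5 = 19
Expected project duration μ = 19 hours. Critical path: A → B → D.

Variance along critical path = 0.444 + 5.444 + 5.444 = 11.333
σ = √11.333 = 3.367 hours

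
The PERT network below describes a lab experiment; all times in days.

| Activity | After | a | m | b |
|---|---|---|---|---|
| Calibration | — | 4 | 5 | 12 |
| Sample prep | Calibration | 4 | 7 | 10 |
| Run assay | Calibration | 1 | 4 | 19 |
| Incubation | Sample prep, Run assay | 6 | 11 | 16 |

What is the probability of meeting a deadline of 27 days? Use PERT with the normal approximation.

0.898

te_Calibration = (4 + 4·5 + 12)/6 = 36/6 = 6; σ²_Calibration = ((12−4)/6)² = 1.778
te_Sample prep = (4 + 4·7 + 10)/6 = 42/6 = 7; σ²_Sample prep = ((10−4)/6)² = 1.000
te_Run assay = (1 + 4·4 + 19)/6 = 36/6 = 6; σ²_Run assay = ((19−1)/6)² = 9.000
te_Incubation = (6 + 4·11 + 16)/6 = 66/6 = 11; σ²_Incubation = ((16−6)/6)² = 2.778

Forward pass:
ES_Calibration = 0; EF_Calibration = 6
ES_Sample prep = 6; EF_Sample prep = 6+7 = 13
ES_Run assay = 6; EF_Run assay = 6+6 = 12
ES_Incubation = max(EF_Sample prep=13, EF_Run assay=12) = 13; EF_Incubation = 13+11 = 24
Expected project duration μ = 24 days. Critical path: Calibration → Sample prep → Incubation.

Variance along critical path = 1.778 + 1.000 + 2.778 = 5.556; σ = √5.556 = 2.357 days.
Z = (27 − 24) / 2.357 = 1.273
P(T ≤ 27) = Φ(1.273) ≈ 0.898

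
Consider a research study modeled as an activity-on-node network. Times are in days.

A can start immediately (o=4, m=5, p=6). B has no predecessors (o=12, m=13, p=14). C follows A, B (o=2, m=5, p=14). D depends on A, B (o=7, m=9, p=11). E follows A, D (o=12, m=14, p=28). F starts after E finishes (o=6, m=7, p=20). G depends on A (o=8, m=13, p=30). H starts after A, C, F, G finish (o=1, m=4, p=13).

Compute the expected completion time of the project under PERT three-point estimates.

te_A = (4 + 4·5 + 6)/6 = 30/6 = 5
te_B = (12 + 4·13 + 14)/6 = 78/6 = 13
te_C = (2 + 4·5 + 14)/6 = 36/6 = 6
te_D = (7 + 4·9 + 11)/6 = 54/6 = 9
te_E = (12 + 4·14 + 28)/6 = 96/6 = 16
te_F = (6 + 4·7 + 20)/6 = 54/6 = 9
te_G = (8 + 4·13 + 30)/6 = 90/6 = 15
te_H = (1 + 4·4 + 13)/6 = 30/6 = 5

Forward pass:
ES_A = 0; EF_A = 5
ES_B = 0; EF_B = 13
ES_C = max(EF_A=5, EF_B=13) = 13; EF_C = 13+6 = 19
ES_D = max(EF_A=5, EF_B=13) = 13; EF_D = 13+9 = 22
ES_E = max(EF_A=5, EF_D=22) = 22; EF_E = 22+16 = 38
ES_F = 38; EF_F = 38+9 = 47
ES_G = 5; EF_G = 5+15 = 20
ES_H = max(EF_A=5, EF_C=19, EF_F=47, EF_G=20) = 47; EF_H = 47+5 = 52
Expected project duration μ = 52 days. Critical path: B → D → E → F → H.

52 days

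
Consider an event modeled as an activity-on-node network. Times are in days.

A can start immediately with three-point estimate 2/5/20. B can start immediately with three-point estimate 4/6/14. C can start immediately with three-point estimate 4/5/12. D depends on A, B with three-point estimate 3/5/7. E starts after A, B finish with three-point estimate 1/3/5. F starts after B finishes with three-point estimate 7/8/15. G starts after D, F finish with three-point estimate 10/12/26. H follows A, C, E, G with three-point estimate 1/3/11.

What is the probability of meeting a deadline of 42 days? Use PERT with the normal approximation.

te_A = (2 + 4·5 + 20)/6 = 42/6 = 7; σ²_A = ((20−2)/6)² = 9.000
te_B = (4 + 4·6 + 14)/6 = 42/6 = 7; σ²_B = ((14−4)/6)² = 2.778
te_C = (4 + 4·5 + 12)/6 = 36/6 = 6; σ²_C = ((12−4)/6)² = 1.778
te_D = (3 + 4·5 + 7)/6 = 30/6 = 5; σ²_D = ((7−3)/6)² = 0.444
te_E = (1 + 4·3 + 5)/6 = 18/6 = 3; σ²_E = ((5−1)/6)² = 0.444
te_F = (7 + 4·8 + 15)/6 = 54/6 = 9; σ²_F = ((15−7)/6)² = 1.778
te_G = (10 + 4·12 + 26)/6 = 84/6 = 14; σ²_G = ((26−10)/6)² = 7.111
te_H = (1 + 4·3 + 11)/6 = 24/6 = 4; σ²_H = ((11−1)/6)² = 2.778

Forward pass:
ES_A = 0; EF_A = 7
ES_B = 0; EF_B = 7
ES_C = 0; EF_C = 6
ES_D = max(EF_A=7, EF_B=7) = 7; EF_D = 7+5 = 12
ES_E = max(EF_A=7, EF_B=7) = 7; EF_E = 7+3 = 10
ES_F = 7; EF_F = 7+9 = 16
ES_G = max(EF_D=12, EF_F=16) = 16; EF_G = 16+14 = 30
ES_H = max(EF_A=7, EF_C=6, EF_E=10, EF_G=30) = 30; EF_H = 30+4 = 34
Expected project duration μ = 34 days. Critical path: B → F → G → H.

Variance along critical path = 2.778 + 1.778 + 7.111 + 2.778 = 14.444; σ = √14.444 = 3.801 days.
Z = (42 − 34) / 3.801 = 2.105
P(T ≤ 42) = Φ(2.105) ≈ 0.982

0.982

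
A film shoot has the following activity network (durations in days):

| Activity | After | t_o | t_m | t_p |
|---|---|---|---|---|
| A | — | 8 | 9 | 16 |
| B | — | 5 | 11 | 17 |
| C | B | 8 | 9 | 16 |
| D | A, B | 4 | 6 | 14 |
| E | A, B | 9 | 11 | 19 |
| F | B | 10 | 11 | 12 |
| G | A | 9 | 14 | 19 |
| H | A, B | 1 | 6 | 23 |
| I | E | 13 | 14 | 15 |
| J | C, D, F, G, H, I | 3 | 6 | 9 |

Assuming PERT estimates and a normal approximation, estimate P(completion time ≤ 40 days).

0.143

te_A = (8 + 4·9 + 16)/6 = 60/6 = 10; σ²_A = ((16−8)/6)² = 1.778
te_B = (5 + 4·11 + 17)/6 = 66/6 = 11; σ²_B = ((17−5)/6)² = 4.000
te_C = (8 + 4·9 + 16)/6 = 60/6 = 10; σ²_C = ((16−8)/6)² = 1.778
te_D = (4 + 4·6 + 14)/6 = 42/6 = 7; σ²_D = ((14−4)/6)² = 2.778
te_E = (9 + 4·11 + 19)/6 = 72/6 = 12; σ²_E = ((19−9)/6)² = 2.778
te_F = (10 + 4·11 + 12)/6 = 66/6 = 11; σ²_F = ((12−10)/6)² = 0.111
te_G = (9 + 4·14 + 19)/6 = 84/6 = 14; σ²_G = ((19−9)/6)² = 2.778
te_H = (1 + 4·6 + 23)/6 = 48/6 = 8; σ²_H = ((23−1)/6)² = 13.444
te_I = (13 + 4·14 + 15)/6 = 84/6 = 14; σ²_I = ((15−13)/6)² = 0.111
te_J = (3 + 4·6 + 9)/6 = 36/6 = 6; σ²_J = ((9−3)/6)² = 1.000

Forward pass:
ES_A = 0; EF_A = 10
ES_B = 0; EF_B = 11
ES_C = 11; EF_C = 11+10 = 21
ES_D = max(EF_A=10, EF_B=11) = 11; EF_D = 11+7 = 18
ES_E = max(EF_A=10, EF_B=11) = 11; EF_E = 11+12 = 23
ES_F = 11; EF_F = 11+11 = 22
ES_G = 10; EF_G = 10+14 = 24
ES_H = max(EF_A=10, EF_B=11) = 11; EF_H = 11+8 = 19
ES_I = 23; EF_I = 23+14 = 37
ES_J = max(EF_C=21, EF_D=18, EF_F=22, EF_G=24, EF_H=19, EF_I=37) = 37; EF_J = 37+6 = 43
Expected project duration μ = 43 days. Critical path: B → E → I → J.

Variance along critical path = 4.000 + 2.778 + 0.111 + 1.000 = 7.889; σ = √7.889 = 2.809 days.
Z = (40 − 43) / 2.809 = -1.068
P(T ≤ 40) = Φ(-1.068) ≈ 0.143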